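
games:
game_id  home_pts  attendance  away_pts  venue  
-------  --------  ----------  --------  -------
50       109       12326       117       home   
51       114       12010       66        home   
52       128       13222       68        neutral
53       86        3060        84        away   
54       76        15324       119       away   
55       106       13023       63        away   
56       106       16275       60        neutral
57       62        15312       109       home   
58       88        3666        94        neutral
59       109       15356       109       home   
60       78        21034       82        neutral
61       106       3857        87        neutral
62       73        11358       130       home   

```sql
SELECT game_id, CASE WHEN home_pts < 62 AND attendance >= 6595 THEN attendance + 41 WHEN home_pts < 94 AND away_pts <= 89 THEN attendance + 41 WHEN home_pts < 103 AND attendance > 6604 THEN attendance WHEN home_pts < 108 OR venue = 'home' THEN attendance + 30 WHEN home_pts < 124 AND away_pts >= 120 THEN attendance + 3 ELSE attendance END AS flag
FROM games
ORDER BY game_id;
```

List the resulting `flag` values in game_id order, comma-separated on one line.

game_id=50: home_pts < 108 OR venue = 'home' → 12356
game_id=51: home_pts < 108 OR venue = 'home' → 12040
game_id=52: ELSE → 13222
game_id=53: home_pts < 94 AND away_pts <= 89 → 3101
game_id=54: home_pts < 103 AND attendance > 6604 → 15324
game_id=55: home_pts < 108 OR venue = 'home' → 13053
game_id=56: home_pts < 108 OR venue = 'home' → 16305
game_id=57: home_pts < 103 AND attendance > 6604 → 15312
game_id=58: home_pts < 108 OR venue = 'home' → 3696
game_id=59: home_pts < 108 OR venue = 'home' → 15386
game_id=60: home_pts < 94 AND away_pts <= 89 → 21075
game_id=61: home_pts < 108 OR venue = 'home' → 3887
game_id=62: home_pts < 103 AND attendance > 6604 → 11358

12356, 12040, 13222, 3101, 15324, 13053, 16305, 15312, 3696, 15386, 21075, 3887, 11358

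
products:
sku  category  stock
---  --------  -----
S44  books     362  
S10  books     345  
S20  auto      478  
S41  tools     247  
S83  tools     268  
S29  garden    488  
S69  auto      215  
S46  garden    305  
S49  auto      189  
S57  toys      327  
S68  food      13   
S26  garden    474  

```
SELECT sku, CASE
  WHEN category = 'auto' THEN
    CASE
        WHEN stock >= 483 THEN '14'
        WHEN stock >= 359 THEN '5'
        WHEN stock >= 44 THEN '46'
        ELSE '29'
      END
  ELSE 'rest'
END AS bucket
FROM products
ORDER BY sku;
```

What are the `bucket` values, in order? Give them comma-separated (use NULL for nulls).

rest, 5, rest, rest, rest, rest, rest, 46, rest, rest, 46, rest

sku=S10: category='books' → outer ELSE → rest
sku=S20: category='auto' → inner[stock >= 359] → 5
sku=S26: category='garden' → outer ELSE → rest
sku=S29: category='garden' → outer ELSE → rest
sku=S41: category='tools' → outer ELSE → rest
sku=S44: category='books' → outer ELSE → rest
sku=S46: category='garden' → outer ELSE → rest
sku=S49: category='auto' → inner[stock >= 44] → 46
sku=S57: category='toys' → outer ELSE → rest
sku=S68: category='food' → outer ELSE → rest
sku=S69: category='auto' → inner[stock >= 44] → 46
sku=S83: category='tools' → outer ELSE → rest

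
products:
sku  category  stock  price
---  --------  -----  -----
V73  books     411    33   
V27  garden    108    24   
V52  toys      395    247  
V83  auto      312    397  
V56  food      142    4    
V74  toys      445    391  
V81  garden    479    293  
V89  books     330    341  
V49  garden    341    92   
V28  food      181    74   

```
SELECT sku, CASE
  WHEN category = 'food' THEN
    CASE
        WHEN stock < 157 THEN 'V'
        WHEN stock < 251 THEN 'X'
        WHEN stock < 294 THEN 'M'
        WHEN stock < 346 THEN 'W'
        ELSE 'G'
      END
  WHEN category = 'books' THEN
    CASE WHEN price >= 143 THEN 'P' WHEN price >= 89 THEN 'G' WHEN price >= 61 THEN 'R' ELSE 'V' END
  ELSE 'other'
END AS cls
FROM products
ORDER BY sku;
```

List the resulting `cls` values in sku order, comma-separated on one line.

other, X, other, other, V, V, other, other, other, P

sku=V27: category='garden' → outer ELSE → other
sku=V28: category='food' → inner[stock < 251] → X
sku=V49: category='garden' → outer ELSE → other
sku=V52: category='toys' → outer ELSE → other
sku=V56: category='food' → inner[stock < 157] → V
sku=V73: category='books' → inner[ELSE] → V
sku=V74: category='toys' → outer ELSE → other
sku=V81: category='garden' → outer ELSE → other
sku=V83: category='auto' → outer ELSE → other
sku=V89: category='books' → inner[price >= 143] → P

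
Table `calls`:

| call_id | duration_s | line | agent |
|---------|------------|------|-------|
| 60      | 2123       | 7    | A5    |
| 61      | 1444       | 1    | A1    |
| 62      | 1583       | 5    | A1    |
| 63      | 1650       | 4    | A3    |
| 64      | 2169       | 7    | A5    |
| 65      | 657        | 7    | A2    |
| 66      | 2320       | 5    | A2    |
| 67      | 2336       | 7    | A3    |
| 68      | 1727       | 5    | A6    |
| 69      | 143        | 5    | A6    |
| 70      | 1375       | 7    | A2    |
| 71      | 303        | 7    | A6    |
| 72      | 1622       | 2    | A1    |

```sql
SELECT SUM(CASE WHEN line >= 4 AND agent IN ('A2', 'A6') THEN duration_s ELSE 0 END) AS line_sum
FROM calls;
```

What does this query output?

6525

call_id=60: ✗
call_id=61: ✗
call_id=62: ✗
call_id=63: ✗
call_id=64: ✗
call_id=65: ✓ → 657
call_id=66: ✓ → 2320
call_id=67: ✗
call_id=68: ✓ → 1727
call_id=69: ✓ → 143
call_id=70: ✓ → 1375
call_id=71: ✓ → 303
call_id=72: ✗
line_sum = 657 + 2320 + 1727 + 143 + 1375 + 303 = 6525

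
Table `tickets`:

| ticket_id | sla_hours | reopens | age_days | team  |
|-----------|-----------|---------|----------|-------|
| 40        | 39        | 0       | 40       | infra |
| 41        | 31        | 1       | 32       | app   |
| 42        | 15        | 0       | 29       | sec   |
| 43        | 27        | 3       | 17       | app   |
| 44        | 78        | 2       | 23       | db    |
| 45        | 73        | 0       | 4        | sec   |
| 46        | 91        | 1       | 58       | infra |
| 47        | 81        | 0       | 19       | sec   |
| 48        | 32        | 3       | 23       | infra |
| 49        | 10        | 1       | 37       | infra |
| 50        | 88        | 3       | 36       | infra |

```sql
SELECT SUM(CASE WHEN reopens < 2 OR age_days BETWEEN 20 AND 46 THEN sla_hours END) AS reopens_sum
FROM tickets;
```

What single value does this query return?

ticket_id=40: ✓ → 39
ticket_id=41: ✓ → 31
ticket_id=42: ✓ → 15
ticket_id=43: ✗
ticket_id=44: ✓ → 78
ticket_id=45: ✓ → 73
ticket_id=46: ✓ → 91
ticket_id=47: ✓ → 81
ticket_id=48: ✓ → 32
ticket_id=49: ✓ → 10
ticket_id=50: ✓ → 88
reopens_sum = 39 + 31 + 15 + 78 + 73 + 91 + 81 + 32 + 10 + 88 = 538

538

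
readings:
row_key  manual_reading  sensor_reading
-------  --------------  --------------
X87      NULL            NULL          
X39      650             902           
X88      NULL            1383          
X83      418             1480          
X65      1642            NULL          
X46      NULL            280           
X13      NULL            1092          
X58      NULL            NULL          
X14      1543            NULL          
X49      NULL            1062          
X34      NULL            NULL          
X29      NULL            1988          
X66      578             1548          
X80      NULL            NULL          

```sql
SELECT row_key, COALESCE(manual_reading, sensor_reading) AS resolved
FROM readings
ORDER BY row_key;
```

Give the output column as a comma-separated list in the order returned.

row_key=X13: manual_reading=NULL, sensor_reading=1092 → 1092
row_key=X14: manual_reading=1543 → 1543
row_key=X29: manual_reading=NULL, sensor_reading=1988 → 1988
row_key=X34: manual_reading=NULL, sensor_reading=NULL (all NULL) → NULL
row_key=X39: manual_reading=650 → 650
row_key=X46: manual_reading=NULL, sensor_reading=280 → 280
row_key=X49: manual_reading=NULL, sensor_reading=1062 → 1062
row_key=X58: manual_reading=NULL, sensor_reading=NULL (all NULL) → NULL
row_key=X65: manual_reading=1642 → 1642
row_key=X66: manual_reading=578 → 578
row_key=X80: manual_reading=NULL, sensor_reading=NULL (all NULL) → NULL
row_key=X83: manual_reading=418 → 418
row_key=X87: manual_reading=NULL, sensor_reading=NULL (all NULL) → NULL
row_key=X88: manual_reading=NULL, sensor_reading=1383 → 1383

1092, 1543, 1988, NULL, 650, 280, 1062, NULL, 1642, 578, NULL, 418, NULL, 1383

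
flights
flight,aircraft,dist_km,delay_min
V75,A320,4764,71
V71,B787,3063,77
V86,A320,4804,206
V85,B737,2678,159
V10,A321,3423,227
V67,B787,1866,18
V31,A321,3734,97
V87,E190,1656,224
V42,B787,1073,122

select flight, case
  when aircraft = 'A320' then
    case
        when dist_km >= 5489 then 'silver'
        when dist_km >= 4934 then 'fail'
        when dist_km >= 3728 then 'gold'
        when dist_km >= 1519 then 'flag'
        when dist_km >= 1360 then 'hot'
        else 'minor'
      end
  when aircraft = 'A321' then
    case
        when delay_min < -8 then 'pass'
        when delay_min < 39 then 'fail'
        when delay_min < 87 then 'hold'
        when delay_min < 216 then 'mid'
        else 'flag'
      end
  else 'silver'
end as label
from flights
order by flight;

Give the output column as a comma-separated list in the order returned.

flag, mid, silver, silver, silver, gold, silver, gold, silver

flight=V10: aircraft='A321' → inner[ELSE] → flag
flight=V31: aircraft='A321' → inner[delay_min < 216] → mid
flight=V42: aircraft='B787' → outer ELSE → silver
flight=V67: aircraft='B787' → outer ELSE → silver
flight=V71: aircraft='B787' → outer ELSE → silver
flight=V75: aircraft='A320' → inner[dist_km >= 3728] → gold
flight=V85: aircraft='B737' → outer ELSE → silver
flight=V86: aircraft='A320' → inner[dist_km >= 3728] → gold
flight=V87: aircraft='E190' → outer ELSE → silver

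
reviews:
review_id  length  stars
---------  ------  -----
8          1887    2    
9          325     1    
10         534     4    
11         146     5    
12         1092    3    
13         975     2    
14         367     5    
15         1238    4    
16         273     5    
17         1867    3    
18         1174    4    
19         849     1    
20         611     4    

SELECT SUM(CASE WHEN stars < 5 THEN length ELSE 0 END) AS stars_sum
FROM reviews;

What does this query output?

review_id=8: ✓ → 1887
review_id=9: ✓ → 325
review_id=10: ✓ → 534
review_id=11: ✗
review_id=12: ✓ → 1092
review_id=13: ✓ → 975
review_id=14: ✗
review_id=15: ✓ → 1238
review_id=16: ✗
review_id=17: ✓ → 1867
review_id=18: ✓ → 1174
review_id=19: ✓ → 849
review_id=20: ✓ → 611
stars_sum = 1887 + 325 + 534 + 1092 + 975 + 1238 + 1867 + 1174 + 849 + 611 = 10552

10552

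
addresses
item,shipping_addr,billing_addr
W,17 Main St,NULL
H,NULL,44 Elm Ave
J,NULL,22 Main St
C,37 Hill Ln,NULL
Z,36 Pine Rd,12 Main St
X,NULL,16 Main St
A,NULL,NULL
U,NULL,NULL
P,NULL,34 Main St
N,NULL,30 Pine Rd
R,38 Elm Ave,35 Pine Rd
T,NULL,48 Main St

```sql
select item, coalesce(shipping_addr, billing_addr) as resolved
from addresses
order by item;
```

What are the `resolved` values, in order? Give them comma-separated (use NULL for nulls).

NULL, 37 Hill Ln, 44 Elm Ave, 22 Main St, 30 Pine Rd, 34 Main St, 38 Elm Ave, 48 Main St, NULL, 17 Main St, 16 Main St, 36 Pine Rd

item=A: shipping_addr=NULL, billing_addr=NULL (all NULL) → NULL
item=C: shipping_addr=37 Hill Ln → 37 Hill Ln
item=H: shipping_addr=NULL, billing_addr=44 Elm Ave → 44 Elm Ave
item=J: shipping_addr=NULL, billing_addr=22 Main St → 22 Main St
item=N: shipping_addr=NULL, billing_addr=30 Pine Rd → 30 Pine Rd
item=P: shipping_addr=NULL, billing_addr=34 Main St → 34 Main St
item=R: shipping_addr=38 Elm Ave → 38 Elm Ave
item=T: shipping_addr=NULL, billing_addr=48 Main St → 48 Main St
item=U: shipping_addr=NULL, billing_addr=NULL (all NULL) → NULL
item=W: shipping_addr=17 Main St → 17 Main St
item=X: shipping_addr=NULL, billing_addr=16 Main St → 16 Main St
item=Z: shipping_addr=36 Pine Rd → 36 Pine Rd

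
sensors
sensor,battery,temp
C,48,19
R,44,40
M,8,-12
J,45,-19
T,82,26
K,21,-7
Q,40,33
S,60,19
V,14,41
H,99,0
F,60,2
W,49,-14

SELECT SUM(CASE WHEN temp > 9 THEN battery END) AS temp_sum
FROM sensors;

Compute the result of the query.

sensor=C: ✓ → 48
sensor=R: ✓ → 44
sensor=M: ✗
sensor=J: ✗
sensor=T: ✓ → 82
sensor=K: ✗
sensor=Q: ✓ → 40
sensor=S: ✓ → 60
sensor=V: ✓ → 14
sensor=H: ✗
sensor=F: ✗
sensor=W: ✗
temp_sum = 48 + 44 + 82 + 40 + 60 + 14 = 288

288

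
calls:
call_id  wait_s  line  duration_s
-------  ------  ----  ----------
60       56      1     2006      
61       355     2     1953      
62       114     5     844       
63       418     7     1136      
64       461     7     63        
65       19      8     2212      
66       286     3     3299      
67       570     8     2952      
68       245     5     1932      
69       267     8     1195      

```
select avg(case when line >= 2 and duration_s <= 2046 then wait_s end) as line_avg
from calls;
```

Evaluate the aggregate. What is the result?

310

call_id=60: ✗
call_id=61: ✓ → 355
call_id=62: ✓ → 114
call_id=63: ✓ → 418
call_id=64: ✓ → 461
call_id=65: ✗
call_id=66: ✗
call_id=67: ✗
call_id=68: ✓ → 245
call_id=69: ✓ → 267
line_avg = (355 + 114 + 418 + 461 + 245 + 267) / 6 = 310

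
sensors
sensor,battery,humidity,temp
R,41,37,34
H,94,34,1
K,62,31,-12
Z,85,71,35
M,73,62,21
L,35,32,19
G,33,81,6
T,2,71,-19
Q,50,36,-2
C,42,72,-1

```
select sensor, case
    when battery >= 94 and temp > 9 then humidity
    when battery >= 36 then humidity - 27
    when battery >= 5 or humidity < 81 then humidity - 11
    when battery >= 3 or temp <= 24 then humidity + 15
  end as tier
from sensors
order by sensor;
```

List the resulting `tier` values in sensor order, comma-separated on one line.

45, 70, 7, 4, 21, 35, 9, 10, 60, 44

sensor=C: battery >= 36 → 45
sensor=G: battery >= 5 or humidity < 81 → 70
sensor=H: battery >= 36 → 7
sensor=K: battery >= 36 → 4
sensor=L: battery >= 5 or humidity < 81 → 21
sensor=M: battery >= 36 → 35
sensor=Q: battery >= 36 → 9
sensor=R: battery >= 36 → 10
sensor=T: battery >= 5 or humidity < 81 → 60
sensor=Z: battery >= 36 → 44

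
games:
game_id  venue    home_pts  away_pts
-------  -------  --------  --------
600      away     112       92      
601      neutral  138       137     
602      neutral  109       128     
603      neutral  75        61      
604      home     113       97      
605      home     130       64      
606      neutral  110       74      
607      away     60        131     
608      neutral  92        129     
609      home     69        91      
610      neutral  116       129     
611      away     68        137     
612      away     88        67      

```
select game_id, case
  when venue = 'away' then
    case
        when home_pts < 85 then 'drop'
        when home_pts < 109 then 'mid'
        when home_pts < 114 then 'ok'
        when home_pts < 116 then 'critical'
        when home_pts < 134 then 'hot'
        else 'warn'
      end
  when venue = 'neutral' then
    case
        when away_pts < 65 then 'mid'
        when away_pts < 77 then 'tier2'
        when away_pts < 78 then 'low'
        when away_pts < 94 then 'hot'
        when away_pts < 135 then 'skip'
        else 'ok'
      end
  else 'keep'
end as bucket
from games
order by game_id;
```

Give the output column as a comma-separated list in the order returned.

game_id=600: venue='away' → inner[home_pts < 114] → ok
game_id=601: venue='neutral' → inner[ELSE] → ok
game_id=602: venue='neutral' → inner[away_pts < 135] → skip
game_id=603: venue='neutral' → inner[away_pts < 65] → mid
game_id=604: venue='home' → outer ELSE → keep
game_id=605: venue='home' → outer ELSE → keep
game_id=606: venue='neutral' → inner[away_pts < 77] → tier2
game_id=607: venue='away' → inner[home_pts < 85] → drop
game_id=608: venue='neutral' → inner[away_pts < 135] → skip
game_id=609: venue='home' → outer ELSE → keep
game_id=610: venue='neutral' → inner[away_pts < 135] → skip
game_id=611: venue='away' → inner[home_pts < 85] → drop
game_id=612: venue='away' → inner[home_pts < 109] → mid

ok, ok, skip, mid, keep, keep, tier2, drop, skip, keep, skip, drop, mid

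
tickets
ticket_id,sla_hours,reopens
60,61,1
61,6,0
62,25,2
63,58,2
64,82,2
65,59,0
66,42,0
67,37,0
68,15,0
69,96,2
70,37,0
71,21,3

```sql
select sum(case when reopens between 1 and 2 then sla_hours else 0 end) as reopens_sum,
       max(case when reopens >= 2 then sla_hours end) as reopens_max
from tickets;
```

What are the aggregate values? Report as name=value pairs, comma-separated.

[reopens_sum: reopens between 1 and 2]
ticket_id=60: ✓ → 61
ticket_id=61: ✗
ticket_id=62: ✓ → 25
ticket_id=63: ✓ → 58
ticket_id=64: ✓ → 82
ticket_id=65: ✗
ticket_id=66: ✗
ticket_id=67: ✗
ticket_id=68: ✗
ticket_id=69: ✓ → 96
ticket_id=70: ✗
ticket_id=71: ✗
reopens_sum = 61 + 25 + 58 + 82 + 96 = 322
—
[reopens_max: reopens >= 2]
ticket_id=60: ✗
ticket_id=61: ✗
ticket_id=62: ✓ → 25
ticket_id=63: ✓ → 58
ticket_id=64: ✓ → 82
ticket_id=65: ✗
ticket_id=66: ✗
ticket_id=67: ✗
ticket_id=68: ✗
ticket_id=69: ✓ → 96
ticket_id=70: ✗
ticket_id=71: ✓ → 21
reopens_max = MAX(25, 58, 82, 96, 21) = 96

reopens_sum=322, reopens_max=96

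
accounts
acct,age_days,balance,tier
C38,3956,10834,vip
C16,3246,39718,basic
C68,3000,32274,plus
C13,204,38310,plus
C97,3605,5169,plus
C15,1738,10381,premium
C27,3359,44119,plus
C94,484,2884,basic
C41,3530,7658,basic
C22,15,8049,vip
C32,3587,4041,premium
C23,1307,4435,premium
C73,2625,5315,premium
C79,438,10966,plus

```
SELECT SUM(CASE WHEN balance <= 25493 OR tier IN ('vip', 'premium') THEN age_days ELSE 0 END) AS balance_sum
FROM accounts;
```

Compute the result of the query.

acct=C38: ✓ → 3956
acct=C16: ✗
acct=C68: ✗
acct=C13: ✗
acct=C97: ✓ → 3605
acct=C15: ✓ → 1738
acct=C27: ✗
acct=C94: ✓ → 484
acct=C41: ✓ → 3530
acct=C22: ✓ → 15
acct=C32: ✓ → 3587
acct=C23: ✓ → 1307
acct=C73: ✓ → 2625
acct=C79: ✓ → 438
balance_sum = 3956 + 3605 + 1738 + 484 + 3530 + 15 + 3587 + 1307 + 2625 + 438 = 21285

21285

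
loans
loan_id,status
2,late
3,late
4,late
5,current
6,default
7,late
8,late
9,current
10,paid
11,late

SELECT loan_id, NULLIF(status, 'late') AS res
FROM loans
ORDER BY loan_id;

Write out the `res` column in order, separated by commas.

NULL, NULL, NULL, current, default, NULL, NULL, current, paid, NULL

loan_id=2: status=late vs late: equal → NULL
loan_id=3: status=late vs late: equal → NULL
loan_id=4: status=late vs late: equal → NULL
loan_id=5: status=current vs late: differ → current
loan_id=6: status=default vs late: differ → default
loan_id=7: status=late vs late: equal → NULL
loan_id=8: status=late vs late: equal → NULL
loan_id=9: status=current vs late: differ → current
loan_id=10: status=paid vs late: differ → paid
loan_id=11: status=late vs late: equal → NULL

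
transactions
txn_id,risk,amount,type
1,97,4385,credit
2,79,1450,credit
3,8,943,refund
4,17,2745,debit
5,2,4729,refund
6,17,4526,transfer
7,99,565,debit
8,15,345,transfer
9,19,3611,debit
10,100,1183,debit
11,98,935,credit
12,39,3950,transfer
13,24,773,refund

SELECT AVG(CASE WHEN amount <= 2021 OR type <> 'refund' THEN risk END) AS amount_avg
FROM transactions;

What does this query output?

txn_id=1: ✓ → 97
txn_id=2: ✓ → 79
txn_id=3: ✓ → 8
txn_id=4: ✓ → 17
txn_id=5: ✗
txn_id=6: ✓ → 17
txn_id=7: ✓ → 99
txn_id=8: ✓ → 15
txn_id=9: ✓ → 19
txn_id=10: ✓ → 100
txn_id=11: ✓ → 98
txn_id=12: ✓ → 39
txn_id=13: ✓ → 24
amount_avg = (97 + 79 + 8 + 17 + 17 + 99 + 15 + 19 + 100 + 98 + 39 + 24) / 12 = 51

51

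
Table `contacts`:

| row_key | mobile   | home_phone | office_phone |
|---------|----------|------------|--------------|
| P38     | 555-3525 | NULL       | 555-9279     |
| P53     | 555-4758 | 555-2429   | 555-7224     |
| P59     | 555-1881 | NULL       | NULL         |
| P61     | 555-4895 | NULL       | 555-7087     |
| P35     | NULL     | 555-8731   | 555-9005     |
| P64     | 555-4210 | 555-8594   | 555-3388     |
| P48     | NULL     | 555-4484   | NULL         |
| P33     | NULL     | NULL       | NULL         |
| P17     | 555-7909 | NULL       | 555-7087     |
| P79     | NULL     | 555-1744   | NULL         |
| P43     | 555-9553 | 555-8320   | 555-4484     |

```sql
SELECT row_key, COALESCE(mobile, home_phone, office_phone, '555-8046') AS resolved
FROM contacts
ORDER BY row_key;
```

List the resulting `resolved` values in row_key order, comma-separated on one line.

row_key=P17: mobile=555-7909 → 555-7909
row_key=P33: mobile=NULL, home_phone=NULL, office_phone=NULL, → literal 555-8046 → 555-8046
row_key=P35: mobile=NULL, home_phone=555-8731 → 555-8731
row_key=P38: mobile=555-3525 → 555-3525
row_key=P43: mobile=555-9553 → 555-9553
row_key=P48: mobile=NULL, home_phone=555-4484 → 555-4484
row_key=P53: mobile=555-4758 → 555-4758
row_key=P59: mobile=555-1881 → 555-1881
row_key=P61: mobile=555-4895 → 555-4895
row_key=P64: mobile=555-4210 → 555-4210
row_key=P79: mobile=NULL, home_phone=555-1744 → 555-1744

555-7909, 555-8046, 555-8731, 555-3525, 555-9553, 555-4484, 555-4758, 555-1881, 555-4895, 555-4210, 555-1744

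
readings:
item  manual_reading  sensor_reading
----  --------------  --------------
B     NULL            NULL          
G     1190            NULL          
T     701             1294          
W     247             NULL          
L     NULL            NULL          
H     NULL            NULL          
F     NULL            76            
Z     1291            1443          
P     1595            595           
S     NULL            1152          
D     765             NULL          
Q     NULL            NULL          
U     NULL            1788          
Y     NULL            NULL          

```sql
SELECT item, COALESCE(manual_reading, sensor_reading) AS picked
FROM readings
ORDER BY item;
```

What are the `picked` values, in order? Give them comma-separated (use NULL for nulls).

NULL, 765, 76, 1190, NULL, NULL, 1595, NULL, 1152, 701, 1788, 247, NULL, 1291

item=B: manual_reading=NULL, sensor_reading=NULL (all NULL) → NULL
item=D: manual_reading=765 → 765
item=F: manual_reading=NULL, sensor_reading=76 → 76
item=G: manual_reading=1190 → 1190
item=H: manual_reading=NULL, sensor_reading=NULL (all NULL) → NULL
item=L: manual_reading=NULL, sensor_reading=NULL (all NULL) → NULL
item=P: manual_reading=1595 → 1595
item=Q: manual_reading=NULL, sensor_reading=NULL (all NULL) → NULL
item=S: manual_reading=NULL, sensor_reading=1152 → 1152
item=T: manual_reading=701 → 701
item=U: manual_reading=NULL, sensor_reading=1788 → 1788
item=W: manual_reading=247 → 247
item=Y: manual_reading=NULL, sensor_reading=NULL (all NULL) → NULL
item=Z: manual_reading=1291 → 1291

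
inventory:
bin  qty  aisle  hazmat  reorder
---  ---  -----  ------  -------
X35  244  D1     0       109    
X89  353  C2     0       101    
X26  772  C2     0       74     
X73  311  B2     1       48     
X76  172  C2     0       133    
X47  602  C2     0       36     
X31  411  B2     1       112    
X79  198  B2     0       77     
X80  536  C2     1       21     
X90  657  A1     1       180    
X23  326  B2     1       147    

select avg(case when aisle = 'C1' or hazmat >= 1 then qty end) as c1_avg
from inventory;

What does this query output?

bin=X35: ✗
bin=X89: ✗
bin=X26: ✗
bin=X73: ✓ → 311
bin=X76: ✗
bin=X47: ✗
bin=X31: ✓ → 411
bin=X79: ✗
bin=X80: ✓ → 536
bin=X90: ✓ → 657
bin=X23: ✓ → 326
c1_avg = (311 + 411 + 536 + 657 + 326) / 5 = 448.2

448.2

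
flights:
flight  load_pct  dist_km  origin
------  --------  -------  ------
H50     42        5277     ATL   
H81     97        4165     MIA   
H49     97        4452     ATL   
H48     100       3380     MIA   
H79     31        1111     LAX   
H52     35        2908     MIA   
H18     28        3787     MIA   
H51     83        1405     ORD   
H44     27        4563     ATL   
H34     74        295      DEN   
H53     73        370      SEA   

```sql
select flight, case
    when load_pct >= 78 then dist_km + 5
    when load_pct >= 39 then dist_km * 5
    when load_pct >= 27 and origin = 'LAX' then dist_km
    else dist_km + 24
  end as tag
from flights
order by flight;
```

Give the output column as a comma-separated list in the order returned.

flight=H18: ELSE → 3811
flight=H34: load_pct >= 39 → 1475
flight=H44: ELSE → 4587
flight=H48: load_pct >= 78 → 3385
flight=H49: load_pct >= 78 → 4457
flight=H50: load_pct >= 39 → 26385
flight=H51: load_pct >= 78 → 1410
flight=H52: ELSE → 2932
flight=H53: load_pct >= 39 → 1850
flight=H79: load_pct >= 27 and origin = 'LAX' → 1111
flight=H81: load_pct >= 78 → 4170

3811, 1475, 4587, 3385, 4457, 26385, 1410, 2932, 1850, 1111, 4170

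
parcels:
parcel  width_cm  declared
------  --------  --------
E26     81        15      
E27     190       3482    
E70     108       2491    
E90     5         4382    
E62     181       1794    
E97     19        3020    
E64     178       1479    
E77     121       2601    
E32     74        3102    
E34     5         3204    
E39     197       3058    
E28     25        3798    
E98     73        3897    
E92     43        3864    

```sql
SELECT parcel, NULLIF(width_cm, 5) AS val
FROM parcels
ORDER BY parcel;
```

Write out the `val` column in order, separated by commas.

81, 190, 25, 74, NULL, 197, 181, 178, 108, 121, NULL, 43, 19, 73

parcel=E26: width_cm=81 vs 5: differ → 81
parcel=E27: width_cm=190 vs 5: differ → 190
parcel=E28: width_cm=25 vs 5: differ → 25
parcel=E32: width_cm=74 vs 5: differ → 74
parcel=E34: width_cm=5 vs 5: equal → NULL
parcel=E39: width_cm=197 vs 5: differ → 197
parcel=E62: width_cm=181 vs 5: differ → 181
parcel=E64: width_cm=178 vs 5: differ → 178
parcel=E70: width_cm=108 vs 5: differ → 108
parcel=E77: width_cm=121 vs 5: differ → 121
parcel=E90: width_cm=5 vs 5: equal → NULL
parcel=E92: width_cm=43 vs 5: differ → 43
parcel=E97: width_cm=19 vs 5: differ → 19
parcel=E98: width_cm=73 vs 5: differ → 73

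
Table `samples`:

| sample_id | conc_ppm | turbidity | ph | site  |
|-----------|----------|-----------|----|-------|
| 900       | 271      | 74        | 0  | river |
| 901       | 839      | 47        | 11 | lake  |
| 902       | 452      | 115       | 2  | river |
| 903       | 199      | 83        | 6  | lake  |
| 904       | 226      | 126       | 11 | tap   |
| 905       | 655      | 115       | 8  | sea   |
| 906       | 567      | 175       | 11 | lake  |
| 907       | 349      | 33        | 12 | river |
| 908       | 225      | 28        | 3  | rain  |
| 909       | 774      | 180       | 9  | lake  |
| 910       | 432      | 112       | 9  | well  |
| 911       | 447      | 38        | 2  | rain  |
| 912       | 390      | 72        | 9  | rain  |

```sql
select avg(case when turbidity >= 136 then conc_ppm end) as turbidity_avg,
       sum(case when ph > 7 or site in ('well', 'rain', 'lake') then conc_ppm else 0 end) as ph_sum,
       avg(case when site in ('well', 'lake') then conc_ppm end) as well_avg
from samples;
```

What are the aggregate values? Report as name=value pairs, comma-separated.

[turbidity_avg: turbidity >= 136]
sample_id=900: ✗
sample_id=901: ✗
sample_id=902: ✗
sample_id=903: ✗
sample_id=904: ✗
sample_id=905: ✗
sample_id=906: ✓ → 567
sample_id=907: ✗
sample_id=908: ✗
sample_id=909: ✓ → 774
sample_id=910: ✗
sample_id=911: ✗
sample_id=912: ✗
turbidity_avg = (567 + 774) / 2 = 670.5
—
[ph_sum: ph > 7 or site in ('well', 'rain', 'lake')]
sample_id=900: ✗
sample_id=901: ✓ → 839
sample_id=902: ✗
sample_id=903: ✓ → 199
sample_id=904: ✓ → 226
sample_id=905: ✓ → 655
sample_id=906: ✓ → 567
sample_id=907: ✓ → 349
sample_id=908: ✓ → 225
sample_id=909: ✓ → 774
sample_id=910: ✓ → 432
sample_id=911: ✓ → 447
sample_id=912: ✓ → 390
ph_sum = 839 + 199 + 226 + 655 + 567 + 349 + 225 + 774 + 432 + 447 + 390 = 5103
—
[well_avg: site in ('well', 'lake')]
sample_id=900: ✗
sample_id=901: ✓ → 839
sample_id=902: ✗
sample_id=903: ✓ → 199
sample_id=904: ✗
sample_id=905: ✗
sample_id=906: ✓ → 567
sample_id=907: ✗
sample_id=908: ✗
sample_id=909: ✓ → 774
sample_id=910: ✓ → 432
sample_id=911: ✗
sample_id=912: ✗
well_avg = (839 + 199 + 567 + 774 + 432) / 5 = 562.2

turbidity_avg=670.5, ph_sum=5103, well_avg=562.2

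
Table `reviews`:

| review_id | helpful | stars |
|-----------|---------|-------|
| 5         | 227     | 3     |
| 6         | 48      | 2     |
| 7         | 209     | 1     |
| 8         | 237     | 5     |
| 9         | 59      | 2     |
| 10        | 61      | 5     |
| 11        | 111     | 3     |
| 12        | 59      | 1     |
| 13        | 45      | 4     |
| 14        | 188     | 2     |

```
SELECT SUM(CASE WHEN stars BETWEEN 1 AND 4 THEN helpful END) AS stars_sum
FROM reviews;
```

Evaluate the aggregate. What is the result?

review_id=5: ✓ → 227
review_id=6: ✓ → 48
review_id=7: ✓ → 209
review_id=8: ✗
review_id=9: ✓ → 59
review_id=10: ✗
review_id=11: ✓ → 111
review_id=12: ✓ → 59
review_id=13: ✓ → 45
review_id=14: ✓ → 188
stars_sum = 227 + 48 + 209 + 59 + 111 + 59 + 45 + 188 = 946

946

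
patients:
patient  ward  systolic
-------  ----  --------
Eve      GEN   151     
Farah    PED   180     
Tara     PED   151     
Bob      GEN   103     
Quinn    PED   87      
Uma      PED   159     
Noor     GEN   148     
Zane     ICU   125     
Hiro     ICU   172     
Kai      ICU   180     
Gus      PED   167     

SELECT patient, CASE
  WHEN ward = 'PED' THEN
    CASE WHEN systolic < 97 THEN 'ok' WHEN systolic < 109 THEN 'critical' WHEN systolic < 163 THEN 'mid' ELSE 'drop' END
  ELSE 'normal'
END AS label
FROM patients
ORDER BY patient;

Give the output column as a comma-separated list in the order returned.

patient=Bob: ward='GEN' → outer ELSE → normal
patient=Eve: ward='GEN' → outer ELSE → normal
patient=Farah: ward='PED' → inner[ELSE] → drop
patient=Gus: ward='PED' → inner[ELSE] → drop
patient=Hiro: ward='ICU' → outer ELSE → normal
patient=Kai: ward='ICU' → outer ELSE → normal
patient=Noor: ward='GEN' → outer ELSE → normal
patient=Quinn: ward='PED' → inner[systolic < 97] → ok
patient=Tara: ward='PED' → inner[systolic < 163] → mid
patient=Uma: ward='PED' → inner[systolic < 163] → mid
patient=Zane: ward='ICU' → outer ELSE → normal

normal, normal, drop, drop, normal, normal, normal, ok, mid, mid, normal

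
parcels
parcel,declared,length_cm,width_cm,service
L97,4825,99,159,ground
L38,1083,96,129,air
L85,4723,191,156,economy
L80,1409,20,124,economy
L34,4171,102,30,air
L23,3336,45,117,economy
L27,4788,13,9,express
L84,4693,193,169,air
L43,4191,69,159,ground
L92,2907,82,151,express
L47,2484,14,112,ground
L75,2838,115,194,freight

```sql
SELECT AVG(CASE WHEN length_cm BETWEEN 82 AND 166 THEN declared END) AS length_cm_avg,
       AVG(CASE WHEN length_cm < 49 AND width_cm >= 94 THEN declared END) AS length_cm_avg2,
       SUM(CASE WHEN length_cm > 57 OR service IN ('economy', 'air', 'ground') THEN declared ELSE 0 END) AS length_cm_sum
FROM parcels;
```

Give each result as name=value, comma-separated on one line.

length_cm_avg=3164.8, length_cm_avg2=2409.6666666667, length_cm_sum=36660

[length_cm_avg: length_cm BETWEEN 82 AND 166]
parcel=L97: ✓ → 4825
parcel=L38: ✓ → 1083
parcel=L85: ✗
parcel=L80: ✗
parcel=L34: ✓ → 4171
parcel=L23: ✗
parcel=L27: ✗
parcel=L84: ✗
parcel=L43: ✗
parcel=L92: ✓ → 2907
parcel=L47: ✗
parcel=L75: ✓ → 2838
length_cm_avg = (4825 + 1083 + 4171 + 2907 + 2838) / 5 = 3164.8
—
[length_cm_avg2: length_cm < 49 AND width_cm >= 94]
parcel=L97: ✗
parcel=L38: ✗
parcel=L85: ✗
parcel=L80: ✓ → 1409
parcel=L34: ✗
parcel=L23: ✓ → 3336
parcel=L27: ✗
parcel=L84: ✗
parcel=L43: ✗
parcel=L92: ✗
parcel=L47: ✓ → 2484
parcel=L75: ✗
length_cm_avg2 = (1409 + 3336 + 2484) / 3 = 2409.6666666667
—
[length_cm_sum: length_cm > 57 OR service IN ('economy', 'air', 'ground')]
parcel=L97: ✓ → 4825
parcel=L38: ✓ → 1083
parcel=L85: ✓ → 4723
parcel=L80: ✓ → 1409
parcel=L34: ✓ → 4171
parcel=L23: ✓ → 3336
parcel=L27: ✗
parcel=L84: ✓ → 4693
parcel=L43: ✓ → 4191
parcel=L92: ✓ → 2907
parcel=L47: ✓ → 2484
parcel=L75: ✓ → 2838
length_cm_sum = 4825 + 1083 + 4723 + 1409 + 4171 + 3336 + 4693 + 4191 + 2907 + 2484 + 2838 = 36660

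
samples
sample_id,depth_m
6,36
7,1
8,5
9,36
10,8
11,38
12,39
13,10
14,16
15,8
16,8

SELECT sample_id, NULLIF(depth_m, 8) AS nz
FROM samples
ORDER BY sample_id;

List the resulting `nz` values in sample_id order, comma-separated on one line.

36, 1, 5, 36, NULL, 38, 39, 10, 16, NULL, NULL

sample_id=6: depth_m=36 vs 8: differ → 36
sample_id=7: depth_m=1 vs 8: differ → 1
sample_id=8: depth_m=5 vs 8: differ → 5
sample_id=9: depth_m=36 vs 8: differ → 36
sample_id=10: depth_m=8 vs 8: equal → NULL
sample_id=11: depth_m=38 vs 8: differ → 38
sample_id=12: depth_m=39 vs 8: differ → 39
sample_id=13: depth_m=10 vs 8: differ → 10
sample_id=14: depth_m=16 vs 8: differ → 16
sample_id=15: depth_m=8 vs 8: equal → NULL
sample_id=16: depth_m=8 vs 8: equal → NULL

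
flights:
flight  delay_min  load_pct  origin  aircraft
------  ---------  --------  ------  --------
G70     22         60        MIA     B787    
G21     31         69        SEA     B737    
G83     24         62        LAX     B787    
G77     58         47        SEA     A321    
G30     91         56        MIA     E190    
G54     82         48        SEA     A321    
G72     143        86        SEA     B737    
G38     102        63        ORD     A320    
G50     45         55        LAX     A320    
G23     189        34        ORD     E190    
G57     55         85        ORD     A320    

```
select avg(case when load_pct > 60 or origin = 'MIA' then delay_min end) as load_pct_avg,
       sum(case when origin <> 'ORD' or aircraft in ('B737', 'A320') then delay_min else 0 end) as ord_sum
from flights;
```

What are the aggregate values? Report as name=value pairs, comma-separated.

[load_pct_avg: load_pct > 60 or origin = 'MIA']
flight=G70: ✓ → 22
flight=G21: ✓ → 31
flight=G83: ✓ → 24
flight=G77: ✗
flight=G30: ✓ → 91
flight=G54: ✗
flight=G72: ✓ → 143
flight=G38: ✓ → 102
flight=G50: ✗
flight=G23: ✗
flight=G57: ✓ → 55
load_pct_avg = (22 + 31 + 24 + 91 + 143 + 102 + 55) / 7 = 66.8571428571
—
[ord_sum: origin <> 'ORD' or aircraft in ('B737', 'A320')]
flight=G70: ✓ → 22
flight=G21: ✓ → 31
flight=G83: ✓ → 24
flight=G77: ✓ → 58
flight=G30: ✓ → 91
flight=G54: ✓ → 82
flight=G72: ✓ → 143
flight=G38: ✓ → 102
flight=G50: ✓ → 45
flight=G23: ✗
flight=G57: ✓ → 55
ord_sum = 22 + 31 + 24 + 58 + 91 + 82 + 143 + 102 + 45 + 55 = 653

load_pct_avg=66.8571428571, ord_sum=653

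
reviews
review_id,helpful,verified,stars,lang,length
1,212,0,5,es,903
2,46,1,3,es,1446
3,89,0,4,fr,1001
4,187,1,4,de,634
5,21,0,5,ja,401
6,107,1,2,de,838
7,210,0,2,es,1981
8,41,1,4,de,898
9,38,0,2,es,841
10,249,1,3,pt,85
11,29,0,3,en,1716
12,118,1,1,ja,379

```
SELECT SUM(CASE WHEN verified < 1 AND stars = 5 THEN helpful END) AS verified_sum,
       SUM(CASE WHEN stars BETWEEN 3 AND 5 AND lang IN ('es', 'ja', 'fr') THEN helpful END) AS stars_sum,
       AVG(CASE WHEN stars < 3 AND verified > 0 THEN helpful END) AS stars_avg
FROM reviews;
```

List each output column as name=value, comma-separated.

verified_sum=233, stars_sum=368, stars_avg=112.5

[verified_sum: verified < 1 AND stars = 5]
review_id=1: ✓ → 212
review_id=2: ✗
review_id=3: ✗
review_id=4: ✗
review_id=5: ✓ → 21
review_id=6: ✗
review_id=7: ✗
review_id=8: ✗
review_id=9: ✗
review_id=10: ✗
review_id=11: ✗
review_id=12: ✗
verified_sum = 212 + 21 = 233
—
[stars_sum: stars BETWEEN 3 AND 5 AND lang IN ('es', 'ja', 'fr')]
review_id=1: ✓ → 212
review_id=2: ✓ → 46
review_id=3: ✓ → 89
review_id=4: ✗
review_id=5: ✓ → 21
review_id=6: ✗
review_id=7: ✗
review_id=8: ✗
review_id=9: ✗
review_id=10: ✗
review_id=11: ✗
review_id=12: ✗
stars_sum = 212 + 46 + 89 + 21 = 368
—
[stars_avg: stars < 3 AND verified > 0]
review_id=1: ✗
review_id=2: ✗
review_id=3: ✗
review_id=4: ✗
review_id=5: ✗
review_id=6: ✓ → 107
review_id=7: ✗
review_id=8: ✗
review_id=9: ✗
review_id=10: ✗
review_id=11: ✗
review_id=12: ✓ → 118
stars_avg = (107 + 118) / 2 = 112.5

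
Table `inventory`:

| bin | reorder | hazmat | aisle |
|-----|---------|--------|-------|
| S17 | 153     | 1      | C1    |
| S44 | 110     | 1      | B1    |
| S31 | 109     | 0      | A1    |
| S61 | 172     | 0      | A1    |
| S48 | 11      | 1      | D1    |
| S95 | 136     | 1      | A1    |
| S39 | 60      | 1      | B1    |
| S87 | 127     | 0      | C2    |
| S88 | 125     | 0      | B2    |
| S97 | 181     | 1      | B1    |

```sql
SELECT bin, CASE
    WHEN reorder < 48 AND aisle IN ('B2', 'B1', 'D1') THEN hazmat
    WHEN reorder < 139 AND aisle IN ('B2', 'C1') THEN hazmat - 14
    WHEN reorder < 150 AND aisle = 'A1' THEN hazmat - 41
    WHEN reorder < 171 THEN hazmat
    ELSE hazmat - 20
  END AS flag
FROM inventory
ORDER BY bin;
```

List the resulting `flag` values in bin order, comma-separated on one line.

bin=S17: reorder < 171 → 1
bin=S31: reorder < 150 AND aisle = 'A1' → -41
bin=S39: reorder < 171 → 1
bin=S44: reorder < 171 → 1
bin=S48: reorder < 48 AND aisle IN ('B2', 'B1', 'D1') → 1
bin=S61: ELSE → -20
bin=S87: reorder < 171 → 0
bin=S88: reorder < 139 AND aisle IN ('B2', 'C1') → -14
bin=S95: reorder < 150 AND aisle = 'A1' → -40
bin=S97: ELSE → -19

1, -41, 1, 1, 1, -20, 0, -14, -40, -19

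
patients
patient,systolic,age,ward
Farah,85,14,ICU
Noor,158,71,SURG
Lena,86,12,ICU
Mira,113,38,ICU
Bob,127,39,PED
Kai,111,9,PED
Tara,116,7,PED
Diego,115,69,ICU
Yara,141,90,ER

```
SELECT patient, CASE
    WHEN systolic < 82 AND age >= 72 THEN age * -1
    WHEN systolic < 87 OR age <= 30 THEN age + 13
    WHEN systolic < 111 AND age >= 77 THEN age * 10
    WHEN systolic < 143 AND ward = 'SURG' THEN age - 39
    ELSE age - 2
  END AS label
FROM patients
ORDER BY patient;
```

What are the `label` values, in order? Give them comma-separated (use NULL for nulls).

patient=Bob: ELSE → 37
patient=Diego: ELSE → 67
patient=Farah: systolic < 87 OR age <= 30 → 27
patient=Kai: systolic < 87 OR age <= 30 → 22
patient=Lena: systolic < 87 OR age <= 30 → 25
patient=Mira: ELSE → 36
patient=Noor: ELSE → 69
patient=Tara: systolic < 87 OR age <= 30 → 20
patient=Yara: ELSE → 88

37, 67, 27, 22, 25, 36, 69, 20, 88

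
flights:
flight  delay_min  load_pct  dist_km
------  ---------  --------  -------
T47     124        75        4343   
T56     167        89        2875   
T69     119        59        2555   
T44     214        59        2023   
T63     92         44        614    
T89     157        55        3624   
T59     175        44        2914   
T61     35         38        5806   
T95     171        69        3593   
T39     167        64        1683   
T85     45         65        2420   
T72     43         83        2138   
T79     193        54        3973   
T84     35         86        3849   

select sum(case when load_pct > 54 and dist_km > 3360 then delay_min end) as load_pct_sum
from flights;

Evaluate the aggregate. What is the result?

487

flight=T47: ✓ → 124
flight=T56: ✗
flight=T69: ✗
flight=T44: ✗
flight=T63: ✗
flight=T89: ✓ → 157
flight=T59: ✗
flight=T61: ✗
flight=T95: ✓ → 171
flight=T39: ✗
flight=T85: ✗
flight=T72: ✗
flight=T79: ✗
flight=T84: ✓ → 35
load_pct_sum = 124 + 157 + 171 + 35 = 487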